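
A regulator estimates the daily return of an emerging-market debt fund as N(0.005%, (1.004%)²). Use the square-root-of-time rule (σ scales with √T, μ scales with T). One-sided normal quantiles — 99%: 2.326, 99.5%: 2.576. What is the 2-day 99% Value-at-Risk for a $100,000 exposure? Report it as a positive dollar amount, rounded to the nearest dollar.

$3,293

σ_{2d} = 1.004% × √2 = 1.420%; μ_{2d} = 2 × 0.005% = 0.010%.
VaR = −(0.010%) + 2.326 × 1.420% = 3.293%.
On $100,000: 0.03293 × $100,000 = $3,293.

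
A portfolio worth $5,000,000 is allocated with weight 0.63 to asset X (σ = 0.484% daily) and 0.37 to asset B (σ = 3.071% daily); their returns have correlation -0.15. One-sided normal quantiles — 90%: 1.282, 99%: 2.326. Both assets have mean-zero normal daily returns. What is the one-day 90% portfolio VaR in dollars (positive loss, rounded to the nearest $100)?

$72,500

σ_p² = 0.63²·0.484² + 0.37²·3.071² + 2·-0.15·0.63·0.37·0.484·3.071 = 1.2801 (%²).
σ_p = √1.2801 = 1.131%.
VaR = 1.282 × 1.131% = 1.450%; on $5,000,000 that is $72,500.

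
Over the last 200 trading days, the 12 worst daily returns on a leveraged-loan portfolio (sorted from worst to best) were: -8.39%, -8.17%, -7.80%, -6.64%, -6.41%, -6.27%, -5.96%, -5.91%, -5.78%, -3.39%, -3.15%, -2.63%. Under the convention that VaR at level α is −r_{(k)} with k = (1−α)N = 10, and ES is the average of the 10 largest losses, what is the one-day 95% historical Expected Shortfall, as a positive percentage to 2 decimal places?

The 10 worst returns sum to -64.72%.
ES = −(-64.72%) / 10 = 6.472% ≈ 6.47%.

6.47%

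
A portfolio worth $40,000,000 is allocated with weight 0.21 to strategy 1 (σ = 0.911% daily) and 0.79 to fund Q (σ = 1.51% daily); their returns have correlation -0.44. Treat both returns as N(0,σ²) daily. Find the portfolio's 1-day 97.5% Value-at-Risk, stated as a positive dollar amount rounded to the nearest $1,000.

$880,000

σ_p² = 0.21²·0.911² + 0.79²·1.51² + 2·-0.44·0.21·0.79·0.911·1.51 = 1.2588 (%²).
σ_p = √1.2588 = 1.122%.
At 97.5%, z = 1.960.
VaR = 1.960 × 1.122% = 2.199%; on $40,000,000 that is $879,600.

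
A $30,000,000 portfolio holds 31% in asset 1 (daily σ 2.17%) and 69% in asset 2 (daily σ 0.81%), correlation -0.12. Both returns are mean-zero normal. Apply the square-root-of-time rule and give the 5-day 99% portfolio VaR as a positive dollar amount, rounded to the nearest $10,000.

σ_p = √(0.31²·2.17² + 0.69²·0.81² + 2·-0.12·0.31·0.69·2.17·0.81) = 0.821%.
σ_{5d} = 0.821% × √5 = 1.836%.
z(99%) = 2.326.
VaR = 2.326 × 1.836% = 4.271%; on $30,000,000 that is $1,281,300.

$1,280,000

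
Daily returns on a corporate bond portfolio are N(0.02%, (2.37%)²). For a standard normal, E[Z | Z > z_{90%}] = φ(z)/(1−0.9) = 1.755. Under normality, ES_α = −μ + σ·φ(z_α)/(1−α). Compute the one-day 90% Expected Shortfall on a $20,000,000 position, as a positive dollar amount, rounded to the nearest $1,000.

$828,000

ES = −(0.02%) + 2.37% × 1.755 = 4.139%.
On $20,000,000: 0.04139 × $20,000,000 = $827,800.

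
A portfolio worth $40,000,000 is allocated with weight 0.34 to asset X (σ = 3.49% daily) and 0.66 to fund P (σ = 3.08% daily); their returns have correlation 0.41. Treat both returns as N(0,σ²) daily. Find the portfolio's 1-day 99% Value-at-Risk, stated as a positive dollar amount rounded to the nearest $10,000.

$2,550,000

σ_p² = 0.34²·3.49² + 0.66²·3.08² + 2·0.41·0.34·0.66·3.49·3.08 = 7.5182 (%²).
σ_p = √7.5182 = 2.742%.
At 99%, z = 2.326.
VaR = 2.326 × 2.742% = 6.378%; on $40,000,000 that is $2,551,200.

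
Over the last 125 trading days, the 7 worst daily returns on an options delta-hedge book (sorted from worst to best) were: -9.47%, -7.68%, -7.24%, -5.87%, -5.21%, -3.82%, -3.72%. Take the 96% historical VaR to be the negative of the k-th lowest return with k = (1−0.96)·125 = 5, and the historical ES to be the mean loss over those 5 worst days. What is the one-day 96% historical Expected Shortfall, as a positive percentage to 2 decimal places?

7.09%

The 5 worst returns sum to -35.47%.
ES = −(-35.47%) / 5 = 7.094% ≈ 7.09%.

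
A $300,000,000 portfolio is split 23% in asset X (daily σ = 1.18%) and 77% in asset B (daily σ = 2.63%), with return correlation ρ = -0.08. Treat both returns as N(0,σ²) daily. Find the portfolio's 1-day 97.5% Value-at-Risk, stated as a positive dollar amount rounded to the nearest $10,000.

$11,890,000

σ_p² = 0.23²·1.18² + 0.77²·2.63² + 2·-0.08·0.23·0.77·1.18·2.63 = 4.0868 (%²).
σ_p = √4.0868 = 2.022%.
At 97.5%, z = 1.960.
VaR = 1.960 × 2.022% = 3.963%; on $300,000,000 that is $11,889,000.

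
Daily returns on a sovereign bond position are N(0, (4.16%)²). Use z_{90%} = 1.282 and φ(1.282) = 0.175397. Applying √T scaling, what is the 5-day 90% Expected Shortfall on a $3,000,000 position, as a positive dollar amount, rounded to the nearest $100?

σ_{5d} = 4.16% × √5 = 9.302%.
ES multiplier = φ(z)/(1−α) = 0.175397/0.1 = 1.754.
ES = 9.302% × 1.754 = 16.316%; on $3,000,000: $489,480.

$489,500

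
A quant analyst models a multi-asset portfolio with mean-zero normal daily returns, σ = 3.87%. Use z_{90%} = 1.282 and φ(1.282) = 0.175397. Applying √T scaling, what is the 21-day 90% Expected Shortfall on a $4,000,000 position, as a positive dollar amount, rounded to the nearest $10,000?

σ_{21d} = 3.87% × √21 = 17.735%.
ES multiplier = φ(z)/(1−α) = 0.175397/0.1 = 1.754.
ES = 17.735% × 1.754 = 31.107%; on $4,000,000: $1,244,280.

$1,240,000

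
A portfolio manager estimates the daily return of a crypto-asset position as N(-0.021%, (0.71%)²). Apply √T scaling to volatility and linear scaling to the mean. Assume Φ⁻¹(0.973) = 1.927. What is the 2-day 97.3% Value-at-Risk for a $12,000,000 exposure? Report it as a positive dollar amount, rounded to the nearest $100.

σ_{2d} = 0.71% × √2 = 1.004%; μ_{2d} = 2 × -0.021% = -0.042%.
VaR = −(-0.042%) + 1.927 × 1.004% = 1.977%.
On $12,000,000: 0.01977 × $12,000,000 = $237,240.

$237,200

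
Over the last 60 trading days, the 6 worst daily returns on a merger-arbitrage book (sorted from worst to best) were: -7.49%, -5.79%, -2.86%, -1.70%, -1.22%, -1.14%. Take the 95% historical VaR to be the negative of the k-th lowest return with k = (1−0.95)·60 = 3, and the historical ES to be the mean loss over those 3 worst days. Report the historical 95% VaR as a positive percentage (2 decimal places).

2.86%

k = 3; the 3rd lowest return is -2.86%, so VaR = 2.86%.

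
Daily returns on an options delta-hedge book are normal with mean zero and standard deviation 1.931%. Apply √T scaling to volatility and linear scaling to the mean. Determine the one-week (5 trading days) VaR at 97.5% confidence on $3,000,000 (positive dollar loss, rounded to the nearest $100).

$253,900

At 97.5%, z = 1.960.
σ_{5d} = 1.931% × √5 = 4.318%.
VaR = 1.960 × 4.318% = 8.463%.
On $3,000,000: 0.08463 × $3,000,000 = $253,890.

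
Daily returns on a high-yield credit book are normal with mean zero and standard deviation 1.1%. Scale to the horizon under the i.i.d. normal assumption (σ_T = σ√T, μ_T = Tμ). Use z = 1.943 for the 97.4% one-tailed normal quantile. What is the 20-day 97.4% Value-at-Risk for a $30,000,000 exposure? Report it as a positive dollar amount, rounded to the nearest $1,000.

σ_{20d} = 1.1% × √20 = 4.919%.
VaR = 1.943 × 4.919% = 9.558%.
On $30,000,000: 0.09558 × $30,000,000 = $2,867,400.

$2,867,000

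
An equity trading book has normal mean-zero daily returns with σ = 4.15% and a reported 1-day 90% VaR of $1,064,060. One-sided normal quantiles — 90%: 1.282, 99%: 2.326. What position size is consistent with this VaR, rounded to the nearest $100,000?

$20,000,000

VaR as a fraction of value: z·σ = 1.282 × 4.15% = 5.3203%.
Position = $1,064,060 / 0.053203 = $20,000,000.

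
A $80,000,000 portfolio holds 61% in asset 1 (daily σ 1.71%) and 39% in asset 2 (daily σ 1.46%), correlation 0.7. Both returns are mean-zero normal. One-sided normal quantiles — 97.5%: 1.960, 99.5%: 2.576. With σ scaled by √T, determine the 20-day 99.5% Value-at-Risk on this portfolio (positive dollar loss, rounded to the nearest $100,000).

$13,800,000

σ_p = √(0.61²·1.71² + 0.39²·1.46² + 2·0.7·0.61·0.39·1.71·1.46) = 1.498%.
σ_{20d} = 1.498% × √20 = 6.699%.
VaR = 2.576 × 6.699% = 17.257%; on $80,000,000 that is $13,805,600.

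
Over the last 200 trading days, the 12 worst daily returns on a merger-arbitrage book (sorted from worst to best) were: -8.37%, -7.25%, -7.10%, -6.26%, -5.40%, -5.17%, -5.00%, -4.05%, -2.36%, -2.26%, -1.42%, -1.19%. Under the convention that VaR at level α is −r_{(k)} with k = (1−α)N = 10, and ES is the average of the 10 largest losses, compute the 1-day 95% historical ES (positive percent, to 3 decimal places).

The 10 worst returns sum to -53.22%.
ES = −(-53.22%) / 10 = 5.322%.

5.322%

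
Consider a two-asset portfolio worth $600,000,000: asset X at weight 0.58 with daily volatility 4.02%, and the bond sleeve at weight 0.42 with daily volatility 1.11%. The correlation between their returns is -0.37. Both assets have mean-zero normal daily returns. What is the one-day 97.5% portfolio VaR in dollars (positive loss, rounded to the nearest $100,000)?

$25,900,000

σ_p² = 0.58²·4.02² + 0.42²·1.11² + 2·-0.37·0.58·0.42·4.02·1.11 = 4.8493 (%²).
σ_p = √4.8493 = 2.202%.
At 97.5%, z = 1.960.
VaR = 1.960 × 2.202% = 4.316%; on $600,000,000 that is $25,896,000.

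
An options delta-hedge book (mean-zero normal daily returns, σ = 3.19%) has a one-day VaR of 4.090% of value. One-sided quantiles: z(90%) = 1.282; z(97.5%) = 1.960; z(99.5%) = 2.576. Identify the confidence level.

Implied z = VaR/σ = 4.090 / 3.19 = 1.282.
This matches z(90%) = 1.282.

90%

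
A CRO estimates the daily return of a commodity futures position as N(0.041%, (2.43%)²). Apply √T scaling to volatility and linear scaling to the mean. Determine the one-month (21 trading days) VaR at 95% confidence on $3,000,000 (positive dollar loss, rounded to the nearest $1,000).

At 95%, z = 1.645.
σ_{21d} = 2.43% × √21 = 11.136%; μ_{21d} = 21 × 0.041% = 0.861%.
VaR = −(0.861%) + 1.645 × 11.136% = 17.458%.
On $3,000,000: 0.17458 × $3,000,000 = $523,740.

$524,000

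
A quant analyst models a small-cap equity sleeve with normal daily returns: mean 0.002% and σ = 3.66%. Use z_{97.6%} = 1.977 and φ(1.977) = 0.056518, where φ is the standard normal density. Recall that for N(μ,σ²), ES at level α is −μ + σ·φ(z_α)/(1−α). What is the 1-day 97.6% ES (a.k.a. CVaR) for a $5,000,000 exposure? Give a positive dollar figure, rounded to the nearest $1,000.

Tail multiplier: φ(z)/(1−α) = 0.056518 / 0.024 = 2.355.
ES = −(0.002%) + 3.66% × 2.355 = 8.617%.
On $5,000,000: 0.08617 × $5,000,000 = $430,850.

$431,000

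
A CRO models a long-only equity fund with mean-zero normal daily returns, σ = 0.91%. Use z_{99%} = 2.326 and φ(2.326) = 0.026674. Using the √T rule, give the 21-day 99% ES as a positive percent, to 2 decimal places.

σ_{21d} = 0.91% × √21 = 4.170%.
ES multiplier = φ(z)/(1−α) = 0.026674/0.01 = 2.667.
ES = 4.170% × 2.667 = 11.121%.

11.12%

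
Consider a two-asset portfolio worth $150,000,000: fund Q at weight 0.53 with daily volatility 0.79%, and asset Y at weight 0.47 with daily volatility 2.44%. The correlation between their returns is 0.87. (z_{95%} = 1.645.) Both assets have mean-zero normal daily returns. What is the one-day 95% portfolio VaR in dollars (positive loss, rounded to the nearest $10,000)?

$3,760,000

σ_p² = 0.53²·0.79² + 0.47²·2.44² + 2·0.87·0.53·0.47·0.79·2.44 = 2.3259 (%²).
σ_p = √2.3259 = 1.525%.
VaR = 1.645 × 1.525% = 2.509%; on $150,000,000 that is $3,763,500.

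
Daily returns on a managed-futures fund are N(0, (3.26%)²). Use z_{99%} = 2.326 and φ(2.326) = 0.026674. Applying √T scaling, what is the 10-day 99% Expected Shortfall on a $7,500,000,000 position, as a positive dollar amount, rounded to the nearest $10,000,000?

σ_{10d} = 3.26% × √10 = 10.309%.
ES multiplier = φ(z)/(1−α) = 0.026674/0.01 = 2.667.
ES = 10.309% × 2.667 = 27.494%; on $7,500,000,000: $2,062,050,000.

$2,060,000,000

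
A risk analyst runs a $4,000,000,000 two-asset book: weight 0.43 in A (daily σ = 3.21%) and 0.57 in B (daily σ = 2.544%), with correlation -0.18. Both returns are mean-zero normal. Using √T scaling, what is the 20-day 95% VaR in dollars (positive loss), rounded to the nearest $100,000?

$533,500,000

σ_p = √(0.43²·3.21² + 0.57²·2.544² + 2·-0.18·0.43·0.57·3.21·2.544) = 1.813%.
σ_{20d} = 1.813% × √20 = 8.108%.
z(95%) = 1.645.
VaR = 1.645 × 8.108% = 13.338%; on $4,000,000,000 that is $533,520,000.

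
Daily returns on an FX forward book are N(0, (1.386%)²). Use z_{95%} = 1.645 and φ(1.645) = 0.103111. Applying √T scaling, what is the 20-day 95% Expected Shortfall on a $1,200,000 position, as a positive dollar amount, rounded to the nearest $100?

σ_{20d} = 1.386% × √20 = 6.198%.
ES multiplier = φ(z)/(1−α) = 0.103111/0.05 = 2.062.
ES = 6.198% × 2.062 = 12.780%; on $1,200,000: $153,360.

$153,400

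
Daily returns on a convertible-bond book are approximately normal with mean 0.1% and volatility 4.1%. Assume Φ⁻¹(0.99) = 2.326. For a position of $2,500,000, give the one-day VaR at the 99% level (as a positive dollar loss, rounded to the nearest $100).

$235,900

VaR = −μ + z·σ = −(0.1%) + 2.326 × 4.1% = 9.437%.
On $2,500,000: 0.09437 × $2,500,000 = $235,925.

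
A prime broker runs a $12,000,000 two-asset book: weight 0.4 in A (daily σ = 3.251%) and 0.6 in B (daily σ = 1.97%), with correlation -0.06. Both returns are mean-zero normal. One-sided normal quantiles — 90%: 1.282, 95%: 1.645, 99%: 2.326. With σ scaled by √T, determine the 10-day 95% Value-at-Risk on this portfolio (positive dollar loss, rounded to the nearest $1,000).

$1,064,000

σ_p = √(0.4²·3.251² + 0.6²·1.97² + 2·-0.06·0.4·0.6·3.251·1.97) = 1.704%.
σ_{10d} = 1.704% × √10 = 5.389%.
VaR = 1.645 × 5.389% = 8.865%; on $12,000,000 that is $1,063,800.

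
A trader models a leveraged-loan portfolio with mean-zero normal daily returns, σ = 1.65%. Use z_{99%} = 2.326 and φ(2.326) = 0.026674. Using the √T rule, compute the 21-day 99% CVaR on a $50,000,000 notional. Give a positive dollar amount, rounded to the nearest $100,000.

$10,100,000

σ_{21d} = 1.65% × √21 = 7.561%.
ES multiplier = φ(z)/(1−α) = 0.026674/0.01 = 2.667.
ES = 7.561% × 2.667 = 20.165%; on $50,000,000: $10,082,500.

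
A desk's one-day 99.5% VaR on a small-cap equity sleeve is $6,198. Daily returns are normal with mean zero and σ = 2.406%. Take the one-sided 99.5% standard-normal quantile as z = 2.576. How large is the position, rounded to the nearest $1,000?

VaR as a fraction of value: z·σ = 2.576 × 2.406% = 6.19786%.
Position = $6,198 / 0.0619786 = $100,002.

$100,000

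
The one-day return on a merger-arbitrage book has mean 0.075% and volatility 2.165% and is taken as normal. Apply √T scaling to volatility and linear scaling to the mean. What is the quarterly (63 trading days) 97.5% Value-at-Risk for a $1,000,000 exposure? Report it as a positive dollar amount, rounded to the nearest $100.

$289,600

At 97.5%, z = 1.960.
σ_{63d} = 2.165% × √63 = 17.184%; μ_{63d} = 63 × 0.075% = 4.725%.
VaR = −(4.725%) + 1.960 × 17.184% = 28.956%.
On $1,000,000: 0.28956 × $1,000,000 = $289,560.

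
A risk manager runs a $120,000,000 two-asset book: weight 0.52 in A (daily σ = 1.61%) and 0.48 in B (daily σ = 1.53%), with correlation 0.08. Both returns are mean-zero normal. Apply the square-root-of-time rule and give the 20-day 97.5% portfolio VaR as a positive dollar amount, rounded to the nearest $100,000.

σ_p = √(0.52²·1.61² + 0.48²·1.53² + 2·0.08·0.52·0.48·1.61·1.53) = 1.157%.
σ_{20d} = 1.157% × √20 = 5.174%.
z(97.5%) = 1.960.
VaR = 1.960 × 5.174% = 10.141%; on $120,000,000 that is $12,169,200.

$12,200,000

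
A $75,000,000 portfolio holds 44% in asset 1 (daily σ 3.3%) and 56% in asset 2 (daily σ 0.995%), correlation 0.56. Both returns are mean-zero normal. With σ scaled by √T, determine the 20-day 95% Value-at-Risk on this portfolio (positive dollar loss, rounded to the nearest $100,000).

$10,100,000

σ_p = √(0.44²·3.3² + 0.56²·0.995² + 2·0.56·0.44·0.56·3.3·0.995) = 1.823%.
σ_{20d} = 1.823% × √20 = 8.153%.
z(95%) = 1.645.
VaR = 1.645 × 8.153% = 13.412%; on $75,000,000 that is $10,059,000.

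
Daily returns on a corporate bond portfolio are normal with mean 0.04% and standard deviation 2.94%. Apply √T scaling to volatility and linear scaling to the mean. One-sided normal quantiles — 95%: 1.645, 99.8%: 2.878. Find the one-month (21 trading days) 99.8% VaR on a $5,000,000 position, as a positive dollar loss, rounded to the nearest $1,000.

$1,897,000

σ_{21d} = 2.94% × √21 = 13.473%; μ_{21d} = 21 × 0.04% = 0.840%.
VaR = −(0.840%) + 2.878 × 13.473% = 37.935%.
On $5,000,000: 0.37935 × $5,000,000 = $1,896,750.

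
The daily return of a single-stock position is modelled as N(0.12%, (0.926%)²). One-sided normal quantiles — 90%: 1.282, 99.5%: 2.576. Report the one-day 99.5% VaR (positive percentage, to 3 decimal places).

VaR = −μ + z·σ = −(0.12%) + 2.576 × 0.926% = 2.265%.

2.265%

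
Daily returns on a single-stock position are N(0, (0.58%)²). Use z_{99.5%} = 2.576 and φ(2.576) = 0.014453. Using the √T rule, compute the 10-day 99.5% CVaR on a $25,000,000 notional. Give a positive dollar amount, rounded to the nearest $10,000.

$1,330,000

σ_{10d} = 0.58% × √10 = 1.834%.
ES multiplier = φ(z)/(1−α) = 0.014453/0.005 = 2.891.
ES = 1.834% × 2.891 = 5.302%; on $25,000,000: $1,325,500.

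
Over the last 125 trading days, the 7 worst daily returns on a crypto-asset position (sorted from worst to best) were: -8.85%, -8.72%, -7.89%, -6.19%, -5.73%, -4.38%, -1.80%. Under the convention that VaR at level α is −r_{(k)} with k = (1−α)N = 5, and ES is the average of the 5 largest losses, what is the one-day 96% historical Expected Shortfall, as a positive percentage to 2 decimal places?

The 5 worst returns sum to -37.38%.
ES = −(-37.38%) / 5 = 7.476% ≈ 7.48%.

7.48%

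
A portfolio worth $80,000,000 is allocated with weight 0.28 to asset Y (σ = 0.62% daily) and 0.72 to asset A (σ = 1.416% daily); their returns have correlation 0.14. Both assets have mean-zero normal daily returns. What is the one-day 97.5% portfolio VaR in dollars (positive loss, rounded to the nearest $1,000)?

$1,659,000

σ_p² = 0.28²·0.62² + 0.72²·1.416² + 2·0.14·0.28·0.72·0.62·1.416 = 1.1191 (%²).
σ_p = √1.1191 = 1.058%.
At 97.5%, z = 1.960.
VaR = 1.960 × 1.058% = 2.074%; on $80,000,000 that is $1,659,200.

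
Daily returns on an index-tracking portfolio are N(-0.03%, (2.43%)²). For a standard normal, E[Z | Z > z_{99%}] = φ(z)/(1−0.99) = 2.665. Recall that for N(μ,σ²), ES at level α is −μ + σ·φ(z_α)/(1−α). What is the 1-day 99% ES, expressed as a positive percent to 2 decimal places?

6.51%

ES = −(-0.03%) + 2.43% × 2.665 = 6.506%.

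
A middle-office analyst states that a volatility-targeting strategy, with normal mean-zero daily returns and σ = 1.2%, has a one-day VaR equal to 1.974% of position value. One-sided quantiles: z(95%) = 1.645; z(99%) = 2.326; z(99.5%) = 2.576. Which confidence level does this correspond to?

95%

Implied z = VaR/σ = 1.974 / 1.2 = 1.645.
This matches z(95%) = 1.645.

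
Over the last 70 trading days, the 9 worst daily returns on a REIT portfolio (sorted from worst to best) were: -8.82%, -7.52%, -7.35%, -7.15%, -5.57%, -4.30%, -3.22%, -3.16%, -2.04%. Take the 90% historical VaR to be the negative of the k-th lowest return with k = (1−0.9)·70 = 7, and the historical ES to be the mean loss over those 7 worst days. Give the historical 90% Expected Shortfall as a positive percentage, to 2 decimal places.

6.28%

The 7 worst returns sum to -43.93%.
ES = −(-43.93%) / 7 = 6.2757…% ≈ 6.28%.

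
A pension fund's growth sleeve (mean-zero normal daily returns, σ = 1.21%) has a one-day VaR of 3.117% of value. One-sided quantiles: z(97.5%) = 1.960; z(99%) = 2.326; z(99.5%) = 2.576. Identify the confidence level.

99.5%

Implied z = VaR/σ = 3.117 / 1.21 = 2.576.
This matches z(99.5%) = 2.576.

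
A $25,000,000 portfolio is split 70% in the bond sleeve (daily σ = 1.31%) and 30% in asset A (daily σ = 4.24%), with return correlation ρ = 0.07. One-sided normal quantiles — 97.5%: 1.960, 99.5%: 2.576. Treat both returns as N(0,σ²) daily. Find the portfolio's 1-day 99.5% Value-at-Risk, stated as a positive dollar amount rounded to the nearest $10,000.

$1,040,000

σ_p² = 0.7²·1.31² + 0.3²·4.24² + 2·0.07·0.7·0.3·1.31·4.24 = 2.6222 (%²).
σ_p = √2.6222 = 1.619%.
VaR = 2.576 × 1.619% = 4.171%; on $25,000,000 that is $1,042,750.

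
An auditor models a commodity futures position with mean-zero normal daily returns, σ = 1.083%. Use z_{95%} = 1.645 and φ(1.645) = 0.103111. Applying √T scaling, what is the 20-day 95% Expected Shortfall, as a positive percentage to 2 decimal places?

σ_{20d} = 1.083% × √20 = 4.843%.
ES multiplier = φ(z)/(1−α) = 0.103111/0.05 = 2.062.
ES = 4.843% × 2.062 = 9.986%.

9.99%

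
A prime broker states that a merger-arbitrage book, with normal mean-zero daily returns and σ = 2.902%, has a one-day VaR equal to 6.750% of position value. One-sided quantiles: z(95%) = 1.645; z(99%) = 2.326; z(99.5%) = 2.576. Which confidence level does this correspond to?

Implied z = VaR/σ = 6.750 / 2.902 = 2.326.
This matches z(99%) = 2.326.

99%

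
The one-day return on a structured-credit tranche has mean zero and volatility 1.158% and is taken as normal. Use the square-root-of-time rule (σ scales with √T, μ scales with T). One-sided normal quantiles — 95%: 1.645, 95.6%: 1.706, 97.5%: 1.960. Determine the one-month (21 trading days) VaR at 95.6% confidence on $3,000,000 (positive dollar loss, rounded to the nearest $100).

σ_{21d} = 1.158% × √21 = 5.307%.
VaR = 1.706 × 5.307% = 9.054%.
On $3,000,000: 0.09054 × $3,000,000 = $271,620.

$271,600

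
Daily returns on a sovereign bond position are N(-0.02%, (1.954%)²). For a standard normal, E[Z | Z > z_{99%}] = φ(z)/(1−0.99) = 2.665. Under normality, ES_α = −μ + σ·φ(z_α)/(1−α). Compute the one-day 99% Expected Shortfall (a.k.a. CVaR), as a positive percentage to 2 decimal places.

ES = −(-0.02%) + 1.954% × 2.665 = 5.227%.

5.23%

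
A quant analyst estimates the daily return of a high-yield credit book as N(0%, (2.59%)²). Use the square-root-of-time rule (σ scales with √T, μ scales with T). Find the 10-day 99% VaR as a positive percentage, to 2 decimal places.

19.05%

At 99%, z = 2.326.
σ_{10d} = 2.59% × √10 = 8.190%.
VaR = 2.326 × 8.190% = 19.050%.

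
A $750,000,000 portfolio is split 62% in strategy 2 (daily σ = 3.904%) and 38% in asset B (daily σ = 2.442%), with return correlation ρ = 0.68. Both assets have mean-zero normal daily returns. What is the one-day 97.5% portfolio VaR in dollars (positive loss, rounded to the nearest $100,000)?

σ_p² = 0.62²·3.904² + 0.38²·2.442² + 2·0.68·0.62·0.38·3.904·2.442 = 9.7745 (%²).
σ_p = √9.7745 = 3.126%.
At 97.5%, z = 1.960.
VaR = 1.960 × 3.126% = 6.127%; on $750,000,000 that is $45,952,500.

$46,000,000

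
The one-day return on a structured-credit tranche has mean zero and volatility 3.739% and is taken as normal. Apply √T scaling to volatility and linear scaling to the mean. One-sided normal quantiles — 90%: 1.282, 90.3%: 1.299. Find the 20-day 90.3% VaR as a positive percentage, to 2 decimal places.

21.72%

σ_{20d} = 3.739% × √20 = 16.721%.
VaR = 1.299 × 16.721% = 21.721%.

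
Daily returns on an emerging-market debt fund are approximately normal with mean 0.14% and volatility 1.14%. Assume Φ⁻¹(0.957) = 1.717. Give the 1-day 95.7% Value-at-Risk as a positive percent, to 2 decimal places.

VaR = −μ + z·σ = −(0.14%) + 1.717 × 1.14% = 1.817%.

1.82%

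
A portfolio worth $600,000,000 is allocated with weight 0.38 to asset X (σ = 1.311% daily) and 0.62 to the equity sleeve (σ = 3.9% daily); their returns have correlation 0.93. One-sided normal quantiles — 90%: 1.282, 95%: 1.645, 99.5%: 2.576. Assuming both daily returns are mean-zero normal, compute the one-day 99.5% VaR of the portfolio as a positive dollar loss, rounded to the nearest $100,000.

σ_p² = 0.38²·1.311² + 0.62²·3.9² + 2·0.93·0.38·0.62·1.311·3.9 = 8.3355 (%²).
σ_p = √8.3355 = 2.887%.
VaR = 2.576 × 2.887% = 7.437%; on $600,000,000 that is $44,622,000.

$44,600,000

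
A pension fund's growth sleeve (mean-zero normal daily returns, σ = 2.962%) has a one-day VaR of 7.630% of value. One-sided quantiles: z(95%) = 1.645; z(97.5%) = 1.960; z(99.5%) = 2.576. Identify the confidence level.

Implied z = VaR/σ = 7.630 / 2.962 = 2.576.
This matches z(99.5%) = 2.576.

99.5%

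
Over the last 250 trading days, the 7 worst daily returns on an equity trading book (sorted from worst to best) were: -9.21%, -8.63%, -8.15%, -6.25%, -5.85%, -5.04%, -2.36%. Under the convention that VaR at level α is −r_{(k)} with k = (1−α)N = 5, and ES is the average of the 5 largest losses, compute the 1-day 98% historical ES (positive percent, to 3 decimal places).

7.618%

The 5 worst returns sum to -38.09%.
ES = −(-38.09%) / 5 = 7.618%.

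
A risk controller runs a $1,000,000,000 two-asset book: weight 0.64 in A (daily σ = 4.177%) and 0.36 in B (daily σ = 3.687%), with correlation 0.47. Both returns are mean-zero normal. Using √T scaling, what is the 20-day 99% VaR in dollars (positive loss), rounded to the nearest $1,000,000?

$364,000,000

σ_p = √(0.64²·4.177² + 0.36²·3.687² + 2·0.47·0.64·0.36·4.177·3.687) = 3.499%.
σ_{20d} = 3.499% × √20 = 15.648%.
z(99%) = 2.326.
VaR = 2.326 × 15.648% = 36.397%; on $1,000,000,000 that is $363,970,000.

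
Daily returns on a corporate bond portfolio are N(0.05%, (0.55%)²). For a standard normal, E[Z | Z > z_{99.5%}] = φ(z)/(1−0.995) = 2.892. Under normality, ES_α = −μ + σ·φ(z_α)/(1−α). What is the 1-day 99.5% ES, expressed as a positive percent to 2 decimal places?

ES = −(0.05%) + 0.55% × 2.892 = 1.541%.

1.54%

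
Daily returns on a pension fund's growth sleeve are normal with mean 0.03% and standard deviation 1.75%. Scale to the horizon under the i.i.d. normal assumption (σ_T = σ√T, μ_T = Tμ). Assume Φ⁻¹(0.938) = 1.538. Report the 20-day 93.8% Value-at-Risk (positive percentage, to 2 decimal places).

σ_{20d} = 1.75% × √20 = 7.826%; μ_{20d} = 20 × 0.03% = 0.600%.
VaR = −(0.600%) + 1.538 × 7.826% = 11.436%.

11.44%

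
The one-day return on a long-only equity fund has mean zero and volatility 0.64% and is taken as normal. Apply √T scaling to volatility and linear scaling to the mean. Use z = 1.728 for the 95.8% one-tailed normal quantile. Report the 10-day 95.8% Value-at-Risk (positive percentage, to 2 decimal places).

σ_{10d} = 0.64% × √10 = 2.024%.
VaR = 1.728 × 2.024% = 3.497%.

3.50%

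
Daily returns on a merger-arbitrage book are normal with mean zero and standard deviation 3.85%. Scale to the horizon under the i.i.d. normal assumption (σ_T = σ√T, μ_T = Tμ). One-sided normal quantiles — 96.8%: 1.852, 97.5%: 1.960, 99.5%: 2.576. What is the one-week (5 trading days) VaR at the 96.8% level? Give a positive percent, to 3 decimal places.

15.944%

σ_{5d} = 3.85% × √5 = 8.609%.
VaR = 1.852 × 8.609% = 15.944%.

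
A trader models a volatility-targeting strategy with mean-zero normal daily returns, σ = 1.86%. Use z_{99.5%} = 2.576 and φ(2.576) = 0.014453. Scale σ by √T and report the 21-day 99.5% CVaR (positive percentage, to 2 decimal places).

24.64%

σ_{21d} = 1.86% × √21 = 8.524%.
ES multiplier = φ(z)/(1−α) = 0.014453/0.005 = 2.891.
ES = 8.524% × 2.891 = 24.643%.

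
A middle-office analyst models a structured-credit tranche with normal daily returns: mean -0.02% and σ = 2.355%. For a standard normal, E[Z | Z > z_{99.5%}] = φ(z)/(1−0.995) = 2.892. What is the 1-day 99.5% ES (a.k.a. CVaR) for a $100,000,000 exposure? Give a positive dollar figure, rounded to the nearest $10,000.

ES = −(-0.02%) + 2.355% × 2.892 = 6.831%.
On $100,000,000: 0.06831 × $100,000,000 = $6,831,000.

$6,830,000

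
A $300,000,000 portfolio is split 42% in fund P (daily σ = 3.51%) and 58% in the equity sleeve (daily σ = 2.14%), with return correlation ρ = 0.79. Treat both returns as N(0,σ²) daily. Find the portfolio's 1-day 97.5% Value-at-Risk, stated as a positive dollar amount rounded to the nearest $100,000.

σ_p² = 0.42²·3.51² + 0.58²·2.14² + 2·0.79·0.42·0.58·3.51·2.14 = 6.6049 (%²).
σ_p = √6.6049 = 2.570%.
At 97.5%, z = 1.960.
VaR = 1.960 × 2.570% = 5.037%; on $300,000,000 that is $15,111,000.

$15,100,000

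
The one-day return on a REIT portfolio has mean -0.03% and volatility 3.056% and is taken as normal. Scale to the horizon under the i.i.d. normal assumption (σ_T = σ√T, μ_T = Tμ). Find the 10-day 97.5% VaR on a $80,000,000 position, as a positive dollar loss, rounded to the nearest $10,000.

At 97.5%, z = 1.960.
σ_{10d} = 3.056% × √10 = 9.664%; μ_{10d} = 10 × -0.03% = -0.300%.
VaR = −(-0.300%) + 1.960 × 9.664% = 19.241%.
On $80,000,000: 0.19241 × $80,000,000 = $15,392,800.

$15,390,000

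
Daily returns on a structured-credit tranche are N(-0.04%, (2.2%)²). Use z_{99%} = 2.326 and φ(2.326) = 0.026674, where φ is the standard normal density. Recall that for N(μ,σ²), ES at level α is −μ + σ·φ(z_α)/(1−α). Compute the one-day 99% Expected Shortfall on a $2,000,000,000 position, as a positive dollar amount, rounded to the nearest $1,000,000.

Tail multiplier: φ(z)/(1−α) = 0.026674 / 0.01 = 2.667.
ES = −(-0.04%) + 2.2% × 2.667 = 5.907%.
On $2,000,000,000: 0.05907 × $2,000,000,000 = $118,140,000.

$118,000,000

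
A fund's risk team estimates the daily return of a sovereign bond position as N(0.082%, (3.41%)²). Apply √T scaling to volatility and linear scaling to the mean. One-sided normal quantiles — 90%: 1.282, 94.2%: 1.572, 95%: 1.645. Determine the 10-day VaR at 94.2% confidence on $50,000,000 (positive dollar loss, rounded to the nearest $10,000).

$8,070,000

σ_{10d} = 3.41% × √10 = 10.783%; μ_{10d} = 10 × 0.082% = 0.820%.
VaR = −(0.820%) + 1.572 × 10.783% = 16.131%.
On $50,000,000: 0.16131 × $50,000,000 = $8,065,500.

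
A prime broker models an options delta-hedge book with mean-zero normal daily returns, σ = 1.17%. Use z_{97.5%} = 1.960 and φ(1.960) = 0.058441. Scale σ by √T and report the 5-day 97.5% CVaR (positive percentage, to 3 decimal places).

σ_{5d} = 1.17% × √5 = 2.616%.
ES multiplier = φ(z)/(1−α) = 0.058441/0.025 = 2.338.
ES = 2.616% × 2.338 = 6.116%.

6.116%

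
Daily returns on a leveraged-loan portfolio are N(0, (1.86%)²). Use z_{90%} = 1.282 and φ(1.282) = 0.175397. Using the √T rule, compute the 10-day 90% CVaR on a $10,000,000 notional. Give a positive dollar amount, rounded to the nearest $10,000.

σ_{10d} = 1.86% × √10 = 5.882%.
ES multiplier = φ(z)/(1−α) = 0.175397/0.1 = 1.754.
ES = 5.882% × 1.754 = 10.317%; on $10,000,000: $1,031,700.

$1,030,000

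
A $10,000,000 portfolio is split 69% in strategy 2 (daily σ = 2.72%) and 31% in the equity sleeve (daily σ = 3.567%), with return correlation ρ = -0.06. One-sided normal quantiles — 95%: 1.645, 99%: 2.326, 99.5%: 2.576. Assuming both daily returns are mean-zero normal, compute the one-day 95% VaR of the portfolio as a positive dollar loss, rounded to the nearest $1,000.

$349,000

σ_p² = 0.69²·2.72² + 0.31²·3.567² + 2·-0.06·0.69·0.31·2.72·3.567 = 4.4961 (%²).
σ_p = √4.4961 = 2.120%.
VaR = 1.645 × 2.120% = 3.487%; on $10,000,000 that is $348,700.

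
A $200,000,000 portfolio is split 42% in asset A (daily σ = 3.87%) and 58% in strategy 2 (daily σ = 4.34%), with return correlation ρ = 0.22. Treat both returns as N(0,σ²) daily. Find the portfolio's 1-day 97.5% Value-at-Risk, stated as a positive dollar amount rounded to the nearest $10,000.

$12,870,000

σ_p² = 0.42²·3.87² + 0.58²·4.34² + 2·0.22·0.42·0.58·3.87·4.34 = 10.7785 (%²).
σ_p = √10.7785 = 3.283%.
At 97.5%, z = 1.960.
VaR = 1.960 × 3.283% = 6.435%; on $200,000,000 that is $12,870,000.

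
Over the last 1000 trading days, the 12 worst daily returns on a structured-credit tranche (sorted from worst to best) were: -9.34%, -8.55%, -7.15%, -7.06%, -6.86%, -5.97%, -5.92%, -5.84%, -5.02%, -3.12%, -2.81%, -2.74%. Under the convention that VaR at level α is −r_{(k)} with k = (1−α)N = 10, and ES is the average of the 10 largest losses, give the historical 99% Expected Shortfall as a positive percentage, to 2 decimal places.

The 10 worst returns sum to -64.83%.
ES = −(-64.83%) / 10 = 6.483% ≈ 6.48%.

6.48%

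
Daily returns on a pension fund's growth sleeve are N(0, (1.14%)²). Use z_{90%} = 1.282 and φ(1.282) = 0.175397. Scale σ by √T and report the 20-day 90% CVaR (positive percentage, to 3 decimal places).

8.942%

σ_{20d} = 1.14% × √20 = 5.098%.
ES multiplier = φ(z)/(1−α) = 0.175397/0.1 = 1.754.
ES = 5.098% × 1.754 = 8.942%.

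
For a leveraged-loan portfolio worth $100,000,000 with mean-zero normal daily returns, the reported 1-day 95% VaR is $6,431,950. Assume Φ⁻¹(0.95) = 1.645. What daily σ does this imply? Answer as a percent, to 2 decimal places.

VaR as a fraction: $6,431,950 / $100,000,000 = 6.432%.
σ = VaR / z = 6.432% / 1.645 = 3.910%.

3.91%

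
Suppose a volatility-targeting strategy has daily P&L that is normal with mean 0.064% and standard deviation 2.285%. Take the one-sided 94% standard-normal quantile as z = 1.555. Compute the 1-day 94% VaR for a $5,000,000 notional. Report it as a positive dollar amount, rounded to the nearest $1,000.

$174,000

VaR = −μ + z·σ = −(0.064%) + 1.555 × 2.285% = 3.489%.
On $5,000,000: 0.03489 × $5,000,000 = $174,450.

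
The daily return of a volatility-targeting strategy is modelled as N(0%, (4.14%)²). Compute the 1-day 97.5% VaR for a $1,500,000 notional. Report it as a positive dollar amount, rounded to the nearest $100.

At 97.5% one-sided, z = 1.960.
VaR = z·σ = 1.960 × 4.14% = 8.114%.
On $1,500,000: 0.08114 × $1,500,000 = $121,710.

$121,700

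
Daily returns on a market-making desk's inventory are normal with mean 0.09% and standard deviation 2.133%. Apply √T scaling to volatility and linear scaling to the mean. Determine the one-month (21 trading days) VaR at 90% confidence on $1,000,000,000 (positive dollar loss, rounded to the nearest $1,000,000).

$106,000,000

At 90%, z = 1.282.
σ_{21d} = 2.133% × √21 = 9.775%; μ_{21d} = 21 × 0.09% = 1.890%.
VaR = −(1.890%) + 1.282 × 9.775% = 10.642%.
On $1,000,000,000: 0.10642 × $1,000,000,000 = $106,420,000.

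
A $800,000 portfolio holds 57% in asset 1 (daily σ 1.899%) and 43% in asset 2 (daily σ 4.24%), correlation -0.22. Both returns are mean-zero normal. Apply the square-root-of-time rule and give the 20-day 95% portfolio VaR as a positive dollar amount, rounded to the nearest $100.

σ_p = √(0.57²·1.899² + 0.43²·4.24² + 2·-0.22·0.57·0.43·1.899·4.24) = 1.905%.
σ_{20d} = 1.905% × √20 = 8.519%.
z(95%) = 1.645.
VaR = 1.645 × 8.519% = 14.014%; on $800,000 that is $112,112.

$112,100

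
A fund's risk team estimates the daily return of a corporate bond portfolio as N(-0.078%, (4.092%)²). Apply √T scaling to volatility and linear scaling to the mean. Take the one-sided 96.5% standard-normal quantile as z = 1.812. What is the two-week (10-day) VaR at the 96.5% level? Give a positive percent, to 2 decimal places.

σ_{10d} = 4.092% × √10 = 12.940%; μ_{10d} = 10 × -0.078% = -0.780%.
VaR = −(-0.780%) + 1.812 × 12.940% = 24.227%.

24.23%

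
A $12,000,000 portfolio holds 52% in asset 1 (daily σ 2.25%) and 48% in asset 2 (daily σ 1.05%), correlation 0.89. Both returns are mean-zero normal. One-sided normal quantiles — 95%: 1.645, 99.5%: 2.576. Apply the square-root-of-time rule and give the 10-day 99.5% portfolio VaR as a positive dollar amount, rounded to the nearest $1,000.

$1,598,000

σ_p = √(0.52²·2.25² + 0.48²·1.05² + 2·0.89·0.52·0.48·2.25·1.05) = 1.635%.
σ_{10d} = 1.635% × √10 = 5.170%.
VaR = 2.576 × 5.170% = 13.318%; on $12,000,000 that is $1,598,160.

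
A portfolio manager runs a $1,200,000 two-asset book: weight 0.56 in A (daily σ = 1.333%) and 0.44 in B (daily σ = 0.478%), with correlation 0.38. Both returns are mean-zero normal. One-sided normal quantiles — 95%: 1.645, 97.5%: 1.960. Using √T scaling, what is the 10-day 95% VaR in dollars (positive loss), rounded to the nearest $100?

σ_p = √(0.56²·1.333² + 0.44²·0.478² + 2·0.38·0.56·0.44·1.333·0.478) = 0.849%.
σ_{10d} = 0.849% × √10 = 2.685%.
VaR = 1.645 × 2.685% = 4.417%; on $1,200,000 that is $53,004.

$53,000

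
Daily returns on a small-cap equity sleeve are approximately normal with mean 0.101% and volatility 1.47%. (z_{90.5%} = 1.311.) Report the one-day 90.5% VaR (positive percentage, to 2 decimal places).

VaR = −μ + z·σ = −(0.101%) + 1.311 × 1.47% = 1.826%.

1.83%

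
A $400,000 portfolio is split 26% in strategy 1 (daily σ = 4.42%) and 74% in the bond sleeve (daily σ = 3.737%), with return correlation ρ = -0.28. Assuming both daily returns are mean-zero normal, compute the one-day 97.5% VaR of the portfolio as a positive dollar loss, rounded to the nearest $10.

σ_p² = 0.26²·4.42² + 0.74²·3.737² + 2·-0.28·0.26·0.74·4.42·3.737 = 7.1883 (%²).
σ_p = √7.1883 = 2.681%.
At 97.5%, z = 1.960.
VaR = 1.960 × 2.681% = 5.255%; on $400,000 that is $21,020.

$21,020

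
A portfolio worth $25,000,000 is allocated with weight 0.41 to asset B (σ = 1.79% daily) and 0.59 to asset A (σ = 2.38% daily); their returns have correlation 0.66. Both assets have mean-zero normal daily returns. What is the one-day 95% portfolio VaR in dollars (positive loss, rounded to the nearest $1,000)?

$809,000

σ_p² = 0.41²·1.79² + 0.59²·2.38² + 2·0.66·0.41·0.59·1.79·2.38 = 3.8707 (%²).
σ_p = √3.8707 = 1.967%.
At 95%, z = 1.645.
VaR = 1.645 × 1.967% = 3.236%; on $25,000,000 that is $809,000.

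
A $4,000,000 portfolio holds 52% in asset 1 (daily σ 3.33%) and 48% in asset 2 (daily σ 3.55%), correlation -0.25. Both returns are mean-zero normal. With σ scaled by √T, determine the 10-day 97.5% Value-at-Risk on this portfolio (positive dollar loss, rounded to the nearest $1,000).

$522,000

σ_p = √(0.52²·3.33² + 0.48²·3.55² + 2·-0.25·0.52·0.48·3.33·3.55) = 2.104%.
σ_{10d} = 2.104% × √10 = 6.653%.
z(97.5%) = 1.960.
VaR = 1.960 × 6.653% = 13.040%; on $4,000,000 that is $521,600.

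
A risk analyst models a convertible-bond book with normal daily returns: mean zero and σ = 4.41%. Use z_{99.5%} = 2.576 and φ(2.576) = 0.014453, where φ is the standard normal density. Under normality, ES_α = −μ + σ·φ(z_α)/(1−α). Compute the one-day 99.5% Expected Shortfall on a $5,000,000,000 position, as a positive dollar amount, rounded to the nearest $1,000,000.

$637,000,000

Tail multiplier: φ(z)/(1−α) = 0.014453 / 0.005 = 2.891.
ES = 4.41% × 2.891 = 12.749%.
On $5,000,000,000: 0.12749 × $5,000,000,000 = $637,450,000.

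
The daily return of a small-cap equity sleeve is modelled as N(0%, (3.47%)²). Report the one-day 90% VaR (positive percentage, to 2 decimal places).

4.45%

At 90% one-sided, z = 1.282.
VaR = z·σ = 1.282 × 3.47% = 4.449%.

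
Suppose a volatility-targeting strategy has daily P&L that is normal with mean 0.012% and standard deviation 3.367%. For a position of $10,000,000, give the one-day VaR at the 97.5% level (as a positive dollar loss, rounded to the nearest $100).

At 97.5% one-sided, z = 1.960.
VaR = −μ + z·σ = −(0.012%) + 1.960 × 3.367% = 6.587%.
On $10,000,000: 0.06587 × $10,000,000 = $658,700.

$658,700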